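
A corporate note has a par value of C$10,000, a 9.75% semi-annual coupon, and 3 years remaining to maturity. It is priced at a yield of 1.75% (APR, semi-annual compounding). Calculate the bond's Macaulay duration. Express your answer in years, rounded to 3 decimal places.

Periodic yield y = 0.00875. Discount each cash flow and weight by its period:
  t   CF        PV=CF/(1+0.00875)^t    t·PV
  1       487.50       483.2714       483.2714
  2       487.50       479.0794       958.1589
  3       487.50       474.9238     1,424.7715
  4       487.50       470.8043     1,883.2172
  5       487.50       466.7205     2,333.6025
  6    10,487.50     9,953.3824    59,720.2941
  Σ                 12,328.1818    66,803.3156
Price P = Σ PV = 12,328.1818.
Macaulay duration = Σ(t·PV) / P = 66,803.3156 / 12,328.1818 = 5.41875 half-year periods.
In years: 5.41875 / 2 = 2.70937 years.

2.709 years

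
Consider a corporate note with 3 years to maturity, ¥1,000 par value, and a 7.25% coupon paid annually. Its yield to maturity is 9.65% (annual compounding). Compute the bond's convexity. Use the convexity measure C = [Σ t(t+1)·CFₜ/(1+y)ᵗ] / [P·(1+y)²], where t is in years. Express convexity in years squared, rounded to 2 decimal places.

With y = 0.0965:
  t   CF        PV=CF/(1+0.0965)^t    t·PV        t(t+1)·PV
  1        72.50        66.1195        66.1195         132.2389
  2        72.50        60.3005       120.6010         361.8029
  3     1,072.50       813.5259     2,440.5777       9,762.3110
  Σ                    939.9459     2,627.2982      10,256.3528
P = 939.9459.
Convexity = Σ t(t+1)·PV / [P·(1+y)²] = 10,256.3528 / (939.9459 × 1.202312) = 9.07555.

9.08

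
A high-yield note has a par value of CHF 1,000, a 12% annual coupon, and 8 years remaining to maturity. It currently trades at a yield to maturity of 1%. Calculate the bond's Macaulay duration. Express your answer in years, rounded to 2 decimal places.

6.23 years

Periodic yield y = 0.01. Discount each cash flow and weight by its year:
  t   CF        PV=CF/(1+0.01)^t    t·PV
  1       120.00       118.8119       118.8119
  2       120.00       117.6355       235.2711
  3       120.00       116.4708       349.4125
  4       120.00       115.3176       461.2706
  5       120.00       114.1759       570.8794
  6       120.00       113.0454       678.2726
  7       120.00       111.9262       783.4832
  8     1,120.00     1,034.3012     8,274.4097
  Σ                  1,841.6846    11,471.8108
Price P = Σ PV = 1,841.6846.
Macaulay duration = Σ(t·PV) / P = 11,471.8108 / 1,841.6846 = 6.22898 years.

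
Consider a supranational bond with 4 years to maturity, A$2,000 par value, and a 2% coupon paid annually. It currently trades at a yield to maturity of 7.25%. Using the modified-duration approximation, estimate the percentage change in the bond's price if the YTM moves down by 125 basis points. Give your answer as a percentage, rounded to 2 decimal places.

+4.51%

Periodic yield y = 0.0725. Modified duration first:
  t   CF        PV=CF/(1+0.0725)^t    t·PV
  1        40.00        37.2960        37.2960
  2        40.00        34.7749        69.5497
  3        40.00        32.4241        97.2723
  4     2,040.00     1,541.8459     6,167.3835
  Σ                  1,646.3409     6,371.5016
P = 1,646.3409; D_Mac = 3.87010 yrs; D_mod = 3.87010/(1+0.0725) = 3.60848 yrs.
ΔP/P ≈ -D_mod · Δy = -3.60848 × (-0.0125) = +0.045106 = +4.5106%.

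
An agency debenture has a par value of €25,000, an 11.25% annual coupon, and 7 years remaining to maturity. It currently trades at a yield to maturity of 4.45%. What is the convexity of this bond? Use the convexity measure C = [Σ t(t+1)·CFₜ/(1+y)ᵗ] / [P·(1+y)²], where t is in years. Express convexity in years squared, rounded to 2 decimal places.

36.75

With y = 0.0445:
  t   CF        PV=CF/(1+0.0445)^t    t·PV        t(t+1)·PV
  1     2,812.50     2,692.6759     2,692.6759       5,385.3518
  2     2,812.50     2,577.9568     5,155.9137      15,467.7411
  3     2,812.50     2,468.1253     7,404.3758      29,617.5032
  4     2,812.50     2,362.9730     9,451.8919      47,259.4594
  5     2,812.50     2,262.3006    11,311.5030      67,869.0178
  6     2,812.50     2,165.9173    12,995.5037      90,968.5256
  7    27,812.50    20,505.9984   143,541.9885   1,148,335.9076
  Σ                 35,035.9472   192,553.8524   1,404,903.5065
P = 35,035.9472.
Convexity = Σ t(t+1)·PV / [P·(1+y)²] = 1,404,903.5065 / (35,035.9472 × 1.090980) = 36.75494.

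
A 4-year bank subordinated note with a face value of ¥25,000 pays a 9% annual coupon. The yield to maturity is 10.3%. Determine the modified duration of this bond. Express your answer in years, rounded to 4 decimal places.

Periodic yield y = 0.103. First find Macaulay duration:
  t   CF        PV=CF/(1+0.103)^t    t·PV
  1     2,250.00     2,039.8912     2,039.8912
  2     2,250.00     1,849.4027     3,698.8055
  3     2,250.00     1,676.7024     5,030.1071
  4    27,250.00    18,410.4522    73,641.8090
  Σ                 23,976.4486    84,410.6128
P = 23,976.4486; Macaulay duration = 84,410.6128 / 23,976.4486 = 3.52056 years.
Modified duration = D_Mac / (1 + y) = 3.52056 / 1.103 = 3.19181 years.

3.1918 years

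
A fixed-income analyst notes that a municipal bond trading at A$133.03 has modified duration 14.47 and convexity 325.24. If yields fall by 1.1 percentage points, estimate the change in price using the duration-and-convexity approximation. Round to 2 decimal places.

Duration effect: -D_mod·Δy = -14.47 × (-0.011) = +0.159170
Convexity effect: ½·C·(Δy)² = 0.5 × 325.24 × (-0.011)² = +0.01967702
ΔP/P ≈ +0.159170 + 0.01967702 = +0.17884702
ΔP ≈ 133.03 × (+0.17884702) = +23.7920190706.

+A$23.79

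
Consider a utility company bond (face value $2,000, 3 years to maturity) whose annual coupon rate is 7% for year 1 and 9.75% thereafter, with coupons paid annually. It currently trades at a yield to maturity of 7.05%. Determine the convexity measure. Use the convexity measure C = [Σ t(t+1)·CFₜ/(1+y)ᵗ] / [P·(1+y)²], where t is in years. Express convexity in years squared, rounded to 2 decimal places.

With y = 0.0705:
  t   CF        PV=CF/(1+0.0705)^t    t·PV        t(t+1)·PV
  1       140.00       130.7800       130.7800         261.5600
  2       195.00       170.1615       340.3230       1,020.9689
  3     2,195.00     1,789.2644     5,367.7931      21,471.1722
  Σ                  2,090.2058     5,838.8960      22,753.7012
P = 2,090.2058.
Convexity = Σ t(t+1)·PV / [P·(1+y)²] = 22,753.7012 / (2,090.2058 × 1.145970) = 9.49926.

9.50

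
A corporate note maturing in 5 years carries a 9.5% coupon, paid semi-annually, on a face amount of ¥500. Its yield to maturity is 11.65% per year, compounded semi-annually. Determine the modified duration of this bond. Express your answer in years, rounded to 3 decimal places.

3.826 years

Periodic yield y = 0.05825. First find Macaulay duration:
  t   CF        PV=CF/(1+0.05825)^t    t·PV
  1        23.75        22.4427        22.4427
  2        23.75        21.2074        42.4148
  3        23.75        20.0400        60.1201
  4        23.75        18.9370        75.7479
  5        23.75        17.8946        89.4730
  6        23.75        16.9096       101.4577
  7        23.75        15.9789       111.8520
  8        23.75        15.0993       120.7946
  9        23.75        14.2682       128.4138
  10      523.75       297.3317     2,973.3173
  Σ                    460.1095     3,726.0340
P = 460.1095; Macaulay duration = 3,726.0340 / 460.1095 = 8.09815 half-year periods = 4.04907 years.
Modified duration = D_Mac / (1 + y) = 4.04907 / 1.05825 = 3.82620 years.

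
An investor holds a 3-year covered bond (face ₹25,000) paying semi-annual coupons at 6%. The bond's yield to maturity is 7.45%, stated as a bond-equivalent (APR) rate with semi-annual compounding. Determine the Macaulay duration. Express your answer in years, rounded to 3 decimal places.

Periodic yield y = 0.03725. Discount each cash flow and weight by its period:
  t   CF        PV=CF/(1+0.03725)^t    t·PV
  1       750.00       723.0658       723.0658
  2       750.00       697.0989     1,394.1977
  3       750.00       672.0645     2,016.1934
  4       750.00       647.9291     2,591.7164
  5       750.00       624.6605     3,123.3025
  6    25,750.00    20,676.4784   124,058.8705
  Σ                 24,041.2972   133,907.3463
Price P = Σ PV = 24,041.2972.
Macaulay duration = Σ(t·PV) / P = 133,907.3463 / 24,041.2972 = 5.56989 half-year periods.
In years: 5.56989 / 2 = 2.78494 years.

2.785 years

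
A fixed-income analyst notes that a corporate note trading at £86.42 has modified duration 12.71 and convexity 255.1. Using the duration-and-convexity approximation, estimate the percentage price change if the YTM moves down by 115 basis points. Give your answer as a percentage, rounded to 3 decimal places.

+16.303%

Duration effect: -D_mod·Δy = -12.71 × (-0.0115) = +0.146165
Convexity effect: ½·C·(Δy)² = 0.5 × 255.1 × (-0.0115)² = +0.0168684875
ΔP/P ≈ +0.146165 + 0.0168684875 = +0.1630334875
= +16.30334875%.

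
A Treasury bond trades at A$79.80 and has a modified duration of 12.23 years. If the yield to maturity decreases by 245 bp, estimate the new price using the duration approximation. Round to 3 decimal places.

A$103.711

Duration approximation: ΔP/P ≈ -D_mod · Δy = -12.23 × (-0.0245) = +0.299635.
New price ≈ 79.80 × (1 + 0.299635) = 103.710873.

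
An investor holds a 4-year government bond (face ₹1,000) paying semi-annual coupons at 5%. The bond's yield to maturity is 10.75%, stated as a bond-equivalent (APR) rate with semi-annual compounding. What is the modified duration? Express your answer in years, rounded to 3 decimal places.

Periodic yield y = 0.05375. First find Macaulay duration:
  t   CF        PV=CF/(1+0.05375)^t    t·PV
  1        25.00        23.7248        23.7248
  2        25.00        22.5146        45.0293
  3        25.00        21.3662        64.0986
  4        25.00        20.2763        81.1054
  5        25.00        19.2421        96.2104
  6        25.00        18.2606       109.5635
  7        25.00        17.3291       121.3039
  8     1,025.00       674.2534     5,394.0274
  Σ                    816.9672     5,935.0633
P = 816.9672; Macaulay duration = 5,935.0633 / 816.9672 = 7.26475 half-year periods = 3.63238 years.
Modified duration = D_Mac / (1 + y) = 3.63238 / 1.05375 = 3.44709 years.

3.447 years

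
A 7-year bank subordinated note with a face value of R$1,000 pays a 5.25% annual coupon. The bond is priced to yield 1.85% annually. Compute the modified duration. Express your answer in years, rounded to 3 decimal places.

6.029 years

Periodic yield y = 0.0185. First find Macaulay duration:
  t   CF        PV=CF/(1+0.0185)^t    t·PV
  1        52.50        51.5464        51.5464
  2        52.50        50.6101       101.2202
  3        52.50        49.6908       149.0725
  4        52.50        48.7882       195.1530
  5        52.50        47.9021       239.5103
  6        52.50        47.0320       282.1918
  7     1,052.50       925.7525     6,480.2672
  Σ                  1,221.3220     7,498.9613
P = 1,221.3220; Macaulay duration = 7,498.9613 / 1,221.3220 = 6.14004 years.
Modified duration = D_Mac / (1 + y) = 6.14004 / 1.0185 = 6.02851 years.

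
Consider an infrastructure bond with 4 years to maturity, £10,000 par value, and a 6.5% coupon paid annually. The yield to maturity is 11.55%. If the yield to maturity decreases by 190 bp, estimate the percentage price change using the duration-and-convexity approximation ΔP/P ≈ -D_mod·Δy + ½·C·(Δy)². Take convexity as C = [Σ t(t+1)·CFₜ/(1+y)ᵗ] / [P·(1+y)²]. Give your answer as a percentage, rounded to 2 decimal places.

With y = 0.1155:
  t   CF        PV=CF/(1+0.1155)^t    t·PV        t(t+1)·PV
  1       650.00       582.6983       582.6983       1,165.3967
  2       650.00       522.3652     1,044.7303       3,134.1910
  3       650.00       468.2789     1,404.8368       5,619.3474
  4    10,650.00     6,878.1447    27,512.5789     137,562.8944
  Σ                  8,451.4872    30,544.8444     147,481.8294
P = 8,451.4872; D_Mac = 3.61414 yrs; D_mod = 3.23993 yrs; C = 14.02382.
Duration effect: -3.23993 × (-0.019) = +0.061559
Convexity effect: 0.5 × 14.02382 × (-0.019)² = +0.0025313
ΔP/P ≈ +0.061559 + 0.0025313 = +0.064090 = +6.4090%.

+6.41%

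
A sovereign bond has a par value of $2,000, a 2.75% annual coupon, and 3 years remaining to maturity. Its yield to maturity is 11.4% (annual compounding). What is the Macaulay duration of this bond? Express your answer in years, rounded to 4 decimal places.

2.9095 years

Periodic yield y = 0.114. Discount each cash flow and weight by its year:
  t   CF        PV=CF/(1+0.114)^t    t·PV
  1        55.00        49.3716        49.3716
  2        55.00        44.3192        88.6385
  3     2,055.00     1,486.4704     4,459.4111
  Σ                  1,580.1612     4,597.4212
Price P = Σ PV = 1,580.1612.
Macaulay duration = Σ(t·PV) / P = 4,597.4212 / 1,580.1612 = 2.90946 years.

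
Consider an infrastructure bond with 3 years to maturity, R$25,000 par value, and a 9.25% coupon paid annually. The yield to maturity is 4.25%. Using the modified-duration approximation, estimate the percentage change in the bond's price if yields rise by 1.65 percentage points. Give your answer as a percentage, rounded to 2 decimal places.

Periodic yield y = 0.0425. Modified duration first:
  t   CF        PV=CF/(1+0.0425)^t    t·PV
  1     2,312.50     2,218.2254     2,218.2254
  2     2,312.50     2,127.7942     4,255.5883
  3    27,312.50    24,106.4502    72,319.3507
  Σ                 28,452.4698    78,793.1644
P = 28,452.4698; D_Mac = 2.76929 yrs; D_mod = 2.76929/(1+0.0425) = 2.65639 yrs.
ΔP/P ≈ -D_mod · Δy = -2.65639 × (+0.0165) = -0.043831 = -4.3831%.

-4.38%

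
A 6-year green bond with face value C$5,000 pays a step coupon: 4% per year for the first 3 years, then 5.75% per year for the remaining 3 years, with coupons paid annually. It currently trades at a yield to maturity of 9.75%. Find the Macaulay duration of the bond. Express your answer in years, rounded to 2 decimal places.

5.33 years

Periodic yield y = 0.0975. Discount each cash flow and weight by its year:
  t   CF        PV=CF/(1+0.0975)^t    t·PV
  1       200.00       182.2323       182.2323
  2       200.00       166.0431       332.0863
  3       200.00       151.2922       453.8765
  4       287.50       198.1617       792.6468
  5       287.50       180.5574       902.7868
  6     5,287.50     3,025.6815    18,154.0889
  Σ                  3,903.9682    20,817.7176
Price P = Σ PV = 3,903.9682.
Macaulay duration = Σ(t·PV) / P = 20,817.7176 / 3,903.9682 = 5.33245 years.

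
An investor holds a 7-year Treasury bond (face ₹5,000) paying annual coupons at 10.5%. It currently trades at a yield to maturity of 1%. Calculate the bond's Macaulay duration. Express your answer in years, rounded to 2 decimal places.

Periodic yield y = 0.01. Discount each cash flow and weight by its year:
  t   CF        PV=CF/(1+0.01)^t    t·PV
  1       525.00       519.8020       519.8020
  2       525.00       514.6554     1,029.3109
  3       525.00       509.5598     1,528.6795
  4       525.00       504.5147     2,018.0587
  5       525.00       499.5195     2,497.5974
  6       525.00       494.5737     2,967.4425
  7     5,525.00     5,153.2673    36,072.8708
  Σ                  8,195.8924    46,633.7617
Price P = Σ PV = 8,195.8924.
Macaulay duration = Σ(t·PV) / P = 46,633.7617 / 8,195.8924 = 5.68989 years.

5.69 years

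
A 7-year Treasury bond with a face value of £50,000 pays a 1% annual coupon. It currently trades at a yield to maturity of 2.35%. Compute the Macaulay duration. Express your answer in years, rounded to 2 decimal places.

Periodic yield y = 0.0235. Discount each cash flow and weight by its year:
  t   CF        PV=CF/(1+0.0235)^t    t·PV
  1       500.00       488.5198       488.5198
  2       500.00       477.3032       954.6063
  3       500.00       466.3441     1,399.0322
  4       500.00       455.6366     1,822.5465
  5       500.00       445.1750     2,225.8750
  6       500.00       434.9536     2,609.7216
  7    50,500.00    42,921.6540   300,451.5779
  Σ                 45,689.5862   309,951.8792
Price P = Σ PV = 45,689.5862.
Macaulay duration = Σ(t·PV) / P = 309,951.8792 / 45,689.5862 = 6.78386 years.

6.78 years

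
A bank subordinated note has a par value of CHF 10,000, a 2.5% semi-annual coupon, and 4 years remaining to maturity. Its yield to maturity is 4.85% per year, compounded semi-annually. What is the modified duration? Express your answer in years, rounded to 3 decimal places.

3.731 years

Periodic yield y = 0.02425. First find Macaulay duration:
  t   CF        PV=CF/(1+0.02425)^t    t·PV
  1       125.00       122.0405       122.0405
  2       125.00       119.1511       238.3022
  3       125.00       116.3301       348.9903
  4       125.00       113.5759       454.3035
  5       125.00       110.8869       554.4344
  6       125.00       108.2615       649.5692
  7       125.00       105.6983       739.8884
  8    10,125.00     8,358.8638    66,870.9107
  Σ                  9,154.8082    69,978.4393
P = 9,154.8082; Macaulay duration = 69,978.4393 / 9,154.8082 = 7.64390 half-year periods = 3.82195 years.
Modified duration = D_Mac / (1 + y) = 3.82195 / 1.02425 = 3.73146 years.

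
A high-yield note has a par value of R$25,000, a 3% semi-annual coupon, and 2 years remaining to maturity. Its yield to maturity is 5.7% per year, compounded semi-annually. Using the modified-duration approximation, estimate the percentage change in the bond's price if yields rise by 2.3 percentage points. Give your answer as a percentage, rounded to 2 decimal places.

-4.37%

Periodic yield y = 0.0285. Modified duration first:
  t   CF        PV=CF/(1+0.0285)^t    t·PV
  1       375.00       364.6087       364.6087
  2       375.00       354.5053       709.0105
  3       375.00       344.6818     1,034.0455
  4    25,375.00    22,677.1706    90,708.6823
  Σ                 23,740.9663    92,816.3469
P = 23,740.9663; D_Mac = 3.90954 half-year periods = 1.95477 yrs; D_mod = 1.95477/(1+0.0285) = 1.90060 yrs.
ΔP/P ≈ -D_mod · Δy = -1.90060 × (+0.023) = -0.043714 = -4.3714%.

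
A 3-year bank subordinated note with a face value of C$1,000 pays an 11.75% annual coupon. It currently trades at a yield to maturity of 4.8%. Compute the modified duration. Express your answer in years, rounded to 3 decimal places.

Periodic yield y = 0.048. First find Macaulay duration:
  t   CF        PV=CF/(1+0.048)^t    t·PV
  1       117.50       112.1183       112.1183
  2       117.50       106.9831       213.9663
  3     1,117.50       970.8758     2,912.6275
  Σ                  1,189.9773     3,238.7120
P = 1,189.9773; Macaulay duration = 3,238.7120 / 1,189.9773 = 2.72166 years.
Modified duration = D_Mac / (1 + y) = 2.72166 / 1.048 = 2.59700 years.

2.597 years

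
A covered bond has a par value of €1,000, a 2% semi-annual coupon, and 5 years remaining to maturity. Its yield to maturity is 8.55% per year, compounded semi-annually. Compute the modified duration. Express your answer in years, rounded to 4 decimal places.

4.5432 years

Periodic yield y = 0.04275. First find Macaulay duration:
  t   CF        PV=CF/(1+0.04275)^t    t·PV
  1        10.00         9.5900         9.5900
  2        10.00         9.1969        18.3937
  3        10.00         8.8198        26.4594
  4        10.00         8.4582        33.8329
  5        10.00         8.1115        40.5573
  6        10.00         7.7789        46.6735
  7        10.00         7.4600        52.2200
  8        10.00         7.1542        57.2332
  9        10.00         6.8609        61.7477
  10    1,010.00       664.5373     6,645.3734
  Σ                    737.9676     6,992.0812
P = 737.9676; Macaulay duration = 6,992.0812 / 737.9676 = 9.47478 half-year periods = 4.73739 years.
Modified duration = D_Mac / (1 + y) = 4.73739 / 1.04275 = 4.54317 years.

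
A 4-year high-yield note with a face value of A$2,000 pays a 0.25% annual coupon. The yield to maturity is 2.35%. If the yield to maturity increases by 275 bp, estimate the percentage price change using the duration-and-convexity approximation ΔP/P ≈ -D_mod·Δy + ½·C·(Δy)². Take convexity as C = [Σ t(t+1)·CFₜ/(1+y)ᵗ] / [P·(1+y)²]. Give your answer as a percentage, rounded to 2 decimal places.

With y = 0.0235:
  t   CF        PV=CF/(1+0.0235)^t    t·PV        t(t+1)·PV
  1         5.00         4.8852         4.8852           9.7704
  2         5.00         4.7730         9.5461          28.6382
  3         5.00         4.6634        13.9903          55.9613
  4     2,005.00     1,827.1028     7,308.4113      36,542.0565
  Σ                  1,841.4245     7,336.8329      36,636.4264
P = 1,841.4245; D_Mac = 3.98432 yrs; D_mod = 3.89284 yrs; C = 18.99256.
Duration effect: -3.89284 × (+0.0275) = -0.107053
Convexity effect: 0.5 × 18.99256 × (0.0275)² = +0.0071816
ΔP/P ≈ -0.107053 + 0.0071816 = -0.099872 = -9.9872%.

-9.99%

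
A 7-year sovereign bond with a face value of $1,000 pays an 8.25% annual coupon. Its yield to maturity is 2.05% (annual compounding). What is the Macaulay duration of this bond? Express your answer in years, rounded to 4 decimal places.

5.8276 years

Periodic yield y = 0.0205. Discount each cash flow and weight by its year:
  t   CF        PV=CF/(1+0.0205)^t    t·PV
  1        82.50        80.8427        80.8427
  2        82.50        79.2187       158.4375
  3        82.50        77.6274       232.8821
  4        82.50        76.0680       304.2719
  5        82.50        74.5399       372.6996
  6        82.50        73.0425       438.2553
  7     1,082.50       939.1541     6,574.0784
  Σ                  1,400.4934     8,161.4676
Price P = Σ PV = 1,400.4934.
Macaulay duration = Σ(t·PV) / P = 8,161.4676 / 1,400.4934 = 5.82757 years.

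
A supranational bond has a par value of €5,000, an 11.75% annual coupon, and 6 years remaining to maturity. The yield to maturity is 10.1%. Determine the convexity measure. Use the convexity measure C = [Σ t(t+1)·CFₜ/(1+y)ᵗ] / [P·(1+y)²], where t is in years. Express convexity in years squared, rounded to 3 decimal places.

With y = 0.101:
  t   CF        PV=CF/(1+0.101)^t    t·PV        t(t+1)·PV
  1       587.50       533.6058       533.6058       1,067.2116
  2       587.50       484.6556       969.3112       2,907.9336
  3       587.50       440.1958     1,320.5875       5,282.3498
  4       587.50       399.8146     1,599.2582       7,996.2910
  5       587.50       363.1376     1,815.6882      10,894.1294
  6     5,587.50     3,136.8491    18,821.0944     131,747.6607
  Σ                  5,358.2585    25,059.5453     159,895.5762
P = 5,358.2585.
Convexity = Σ t(t+1)·PV / [P·(1+y)²] = 159,895.5762 / (5,358.2585 × 1.212201) = 24.61717.

24.617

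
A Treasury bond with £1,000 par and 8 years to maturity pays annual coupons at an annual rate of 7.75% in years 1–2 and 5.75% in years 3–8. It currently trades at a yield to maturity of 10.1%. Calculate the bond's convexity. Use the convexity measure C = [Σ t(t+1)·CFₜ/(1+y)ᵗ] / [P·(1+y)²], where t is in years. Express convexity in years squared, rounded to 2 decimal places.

With y = 0.101:
  t   CF        PV=CF/(1+0.101)^t    t·PV        t(t+1)·PV
  1        77.50        70.3906        70.3906         140.7811
  2        77.50        63.9333       127.8666         383.5997
  3        57.50        43.0830       129.2490         516.9959
  4        57.50        39.1308       156.5231         782.6157
  5        57.50        35.5411       177.7057       1,066.2339
  6        57.50        32.2808       193.6846       1,355.7925
  7        57.50        29.3195       205.2365       1,641.8922
  8     1,057.50       489.7583     3,918.0666      35,262.5992
  Σ                    803.4374     4,978.7227      41,150.5103
P = 803.4374.
Convexity = Σ t(t+1)·PV / [P·(1+y)²] = 41,150.5103 / (803.4374 × 1.212201) = 42.25213.

42.25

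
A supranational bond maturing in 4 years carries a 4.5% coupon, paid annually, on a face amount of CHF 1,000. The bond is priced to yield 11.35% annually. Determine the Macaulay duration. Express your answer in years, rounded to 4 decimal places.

3.7130 years

Periodic yield y = 0.1135. Discount each cash flow and weight by its year:
  t   CF        PV=CF/(1+0.1135)^t    t·PV
  1        45.00        40.4131        40.4131
  2        45.00        36.2938        72.5875
  3        45.00        32.5943        97.7829
  4     1,045.00       679.7597     2,719.0387
  Σ                    789.0609     2,929.8223
Price P = Σ PV = 789.0609.
Macaulay duration = Σ(t·PV) / P = 2,929.8223 / 789.0609 = 3.71305 years.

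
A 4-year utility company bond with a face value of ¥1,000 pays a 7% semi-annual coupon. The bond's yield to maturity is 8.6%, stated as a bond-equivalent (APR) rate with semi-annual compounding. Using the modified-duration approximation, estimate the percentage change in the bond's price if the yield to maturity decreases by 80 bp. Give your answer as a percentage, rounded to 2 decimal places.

Periodic yield y = 0.043. Modified duration first:
  t   CF        PV=CF/(1+0.043)^t    t·PV
  1        35.00        33.5570        33.5570
  2        35.00        32.1736        64.3472
  3        35.00        30.8472        92.5415
  4        35.00        29.5754       118.3017
  5        35.00        28.3561       141.7805
  6        35.00        27.1871       163.1223
  7        35.00        26.0662       182.4635
  8     1,035.00       739.0365     5,912.2919
  Σ                    946.7991     6,708.4056
P = 946.7991; D_Mac = 7.08535 half-year periods = 3.54268 yrs; D_mod = 3.54268/(1+0.043) = 3.39662 yrs.
ΔP/P ≈ -D_mod · Δy = -3.39662 × (-0.008) = +0.027173 = +2.7173%.

+2.72%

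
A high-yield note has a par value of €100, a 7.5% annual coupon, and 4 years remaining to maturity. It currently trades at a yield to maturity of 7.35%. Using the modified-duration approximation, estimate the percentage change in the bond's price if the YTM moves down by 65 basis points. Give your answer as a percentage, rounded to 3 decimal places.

+2.181%

Periodic yield y = 0.0735. Modified duration first:
  t   CF        PV=CF/(1+0.0735)^t    t·PV
  1         7.50         6.9865         6.9865
  2         7.50         6.5081        13.0163
  3         7.50         6.0625        18.1876
  4       107.50        80.9469       323.7876
  Σ                    100.5041       361.9781
P = 100.5041; D_Mac = 3.60163 yrs; D_mod = 3.60163/(1+0.0735) = 3.35503 yrs.
ΔP/P ≈ -D_mod · Δy = -3.35503 × (-0.0065) = +0.021808 = +2.1808%.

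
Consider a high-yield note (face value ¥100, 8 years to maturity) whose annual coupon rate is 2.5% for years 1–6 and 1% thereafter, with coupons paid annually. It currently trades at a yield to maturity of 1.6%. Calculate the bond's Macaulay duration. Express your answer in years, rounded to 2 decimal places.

7.37 years

Periodic yield y = 0.016. Discount each cash flow and weight by its year:
  t   CF        PV=CF/(1+0.016)^t    t·PV
  1         2.50         2.4606         2.4606
  2         2.50         2.4219         4.8438
  3         2.50         2.3837         7.1512
  4         2.50         2.3462         9.3848
  5         2.50         2.3093        11.5463
  6         2.50         2.2729        13.6373
  7         1.00         0.8948         6.2639
  8       101.00        88.9553       711.6422
  Σ                    104.0447       766.9301
Price P = Σ PV = 104.0447.
Macaulay duration = Σ(t·PV) / P = 766.9301 / 104.0447 = 7.37116 years.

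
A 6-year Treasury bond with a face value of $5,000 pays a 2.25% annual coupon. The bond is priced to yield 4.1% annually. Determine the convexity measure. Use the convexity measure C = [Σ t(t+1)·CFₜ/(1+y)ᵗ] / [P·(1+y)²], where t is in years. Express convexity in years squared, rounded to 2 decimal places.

35.84

With y = 0.041:
  t   CF        PV=CF/(1+0.041)^t    t·PV        t(t+1)·PV
  1       112.50       108.0692       108.0692         216.1383
  2       112.50       103.8128       207.6257         622.8770
  3       112.50        99.7241       299.1724       1,196.6898
  4       112.50        95.7965       383.1860       1,915.9298
  5       112.50        92.0235       460.1176       2,760.7058
  6     5,112.50     4,017.2508    24,103.5047     168,724.5328
  Σ                  4,516.6770    25,561.6756     175,436.8736
P = 4,516.6770.
Convexity = Σ t(t+1)·PV / [P·(1+y)²] = 175,436.8736 / (4,516.6770 × 1.083681) = 35.84267.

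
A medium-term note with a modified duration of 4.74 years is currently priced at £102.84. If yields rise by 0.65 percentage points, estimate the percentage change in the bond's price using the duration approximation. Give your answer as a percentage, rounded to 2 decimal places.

-3.08%

Duration approximation: ΔP/P ≈ -D_mod · Δy = -4.74 × (+0.0065) = -0.030810.
As a percentage: -3.0810%.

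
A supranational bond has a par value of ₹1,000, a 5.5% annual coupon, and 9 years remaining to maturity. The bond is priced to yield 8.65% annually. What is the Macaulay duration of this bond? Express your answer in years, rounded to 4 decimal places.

Periodic yield y = 0.0865. Discount each cash flow and weight by its year:
  t   CF        PV=CF/(1+0.0865)^t    t·PV
  1        55.00        50.6213        50.6213
  2        55.00        46.5911        93.1823
  3        55.00        42.8818       128.6455
  4        55.00        39.4679       157.8715
  5        55.00        36.3257       181.6285
  6        55.00        33.4337       200.6021
  7        55.00        30.7719       215.4034
  8        55.00        28.3221       226.5765
  9     1,055.00       500.0171     4,500.1542
  Σ                    808.4326     5,754.6853
Price P = Σ PV = 808.4326.
Macaulay duration = Σ(t·PV) / P = 5,754.6853 / 808.4326 = 7.11832 years.

7.1183 years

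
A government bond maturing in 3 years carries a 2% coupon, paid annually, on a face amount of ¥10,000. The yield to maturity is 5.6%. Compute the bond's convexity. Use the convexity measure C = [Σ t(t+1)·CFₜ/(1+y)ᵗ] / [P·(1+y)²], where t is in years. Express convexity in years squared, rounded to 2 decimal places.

10.47

With y = 0.056:
  t   CF        PV=CF/(1+0.056)^t    t·PV        t(t+1)·PV
  1       200.00       189.3939       189.3939         378.7879
  2       200.00       179.3503       358.7006       1,076.1019
  3    10,200.00     8,661.8053    25,985.4159     103,941.6635
  Σ                  9,030.5496    26,533.5105     105,396.5533
P = 9,030.5496.
Convexity = Σ t(t+1)·PV / [P·(1+y)²] = 105,396.5533 / (9,030.5496 × 1.115136) = 10.46609.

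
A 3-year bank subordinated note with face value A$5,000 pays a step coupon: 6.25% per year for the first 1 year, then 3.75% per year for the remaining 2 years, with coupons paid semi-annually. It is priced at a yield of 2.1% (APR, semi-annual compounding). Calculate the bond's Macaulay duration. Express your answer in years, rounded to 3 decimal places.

2.820 years

Periodic yield y = 0.0105. Discount each cash flow and weight by its period:
  t   CF        PV=CF/(1+0.0105)^t    t·PV
  1       156.25       154.6264       154.6264
  2       156.25       153.0197       306.0394
  3        93.75        90.8578       272.5735
  4        93.75        89.9137       359.6549
  5        93.75        88.9794       444.8972
  6     5,093.75     4,784.3145    28,705.8869
  Σ                  5,361.7116    30,243.6783
Price P = Σ PV = 5,361.7116.
Macaulay duration = Σ(t·PV) / P = 30,243.6783 / 5,361.7116 = 5.64068 half-year periods.
In years: 5.64068 / 2 = 2.82034 years.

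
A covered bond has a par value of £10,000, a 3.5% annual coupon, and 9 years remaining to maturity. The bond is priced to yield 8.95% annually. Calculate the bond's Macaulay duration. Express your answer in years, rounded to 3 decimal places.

Periodic yield y = 0.0895. Discount each cash flow and weight by its year:
  t   CF        PV=CF/(1+0.0895)^t    t·PV
  1       350.00       321.2483       321.2483
  2       350.00       294.8584       589.7169
  3       350.00       270.6365       811.9094
  4       350.00       248.4043       993.6172
  5       350.00       227.9984     1,139.9922
  6       350.00       209.2689     1,255.6132
  7       350.00       192.0779     1,344.5453
  8       350.00       176.2991     1,410.3930
  9    10,350.00     4,785.1465    43,066.3185
  Σ                  6,725.9384    50,933.3541
Price P = Σ PV = 6,725.9384.
Macaulay duration = Σ(t·PV) / P = 50,933.3541 / 6,725.9384 = 7.57268 years.

7.573 years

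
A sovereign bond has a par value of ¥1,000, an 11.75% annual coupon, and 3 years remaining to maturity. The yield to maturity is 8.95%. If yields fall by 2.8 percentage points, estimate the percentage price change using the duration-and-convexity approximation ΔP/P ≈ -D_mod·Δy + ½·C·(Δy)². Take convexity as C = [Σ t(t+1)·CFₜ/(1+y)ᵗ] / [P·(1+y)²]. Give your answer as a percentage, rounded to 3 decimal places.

With y = 0.0895:
  t   CF        PV=CF/(1+0.0895)^t    t·PV        t(t+1)·PV
  1       117.50       107.8476       107.8476         215.6953
  2       117.50        98.9882       197.9764         593.9292
  3     1,117.50       864.1036     2,592.3109      10,369.2435
  Σ                  1,070.9395     2,898.1349      11,178.8680
P = 1,070.9395; D_Mac = 2.70616 yrs; D_mod = 2.48386 yrs; C = 8.79384.
Duration effect: -2.48386 × (-0.028) = +0.069548
Convexity effect: 0.5 × 8.79384 × (-0.028)² = +0.0034472
ΔP/P ≈ +0.069548 + 0.0034472 = +0.072995 = +7.2995%.

+7.300%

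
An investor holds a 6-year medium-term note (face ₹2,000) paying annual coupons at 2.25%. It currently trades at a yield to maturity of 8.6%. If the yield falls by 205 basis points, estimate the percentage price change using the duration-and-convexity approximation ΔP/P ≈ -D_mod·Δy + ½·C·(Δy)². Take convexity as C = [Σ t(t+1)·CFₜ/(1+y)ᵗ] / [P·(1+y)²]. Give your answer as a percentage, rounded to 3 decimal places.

+11.268%

With y = 0.086:
  t   CF        PV=CF/(1+0.086)^t    t·PV        t(t+1)·PV
  1        45.00        41.4365        41.4365          82.8729
  2        45.00        38.1551        76.3102         228.9307
  3        45.00        35.1336       105.4009         421.6036
  4        45.00        32.3514       129.4056         647.0282
  5        45.00        29.7895       148.9476         893.6854
  6     2,045.00     1,246.5634     7,479.3802      52,355.6615
  Σ                  1,423.4295     7,980.8810      54,629.7823
P = 1,423.4295; D_Mac = 5.60680 yrs; D_mod = 5.16280 yrs; C = 32.54122.
Duration effect: -5.16280 × (-0.0205) = +0.105837
Convexity effect: 0.5 × 32.54122 × (-0.0205)² = +0.0068377
ΔP/P ≈ +0.105837 + 0.0068377 = +0.112675 = +11.2675%.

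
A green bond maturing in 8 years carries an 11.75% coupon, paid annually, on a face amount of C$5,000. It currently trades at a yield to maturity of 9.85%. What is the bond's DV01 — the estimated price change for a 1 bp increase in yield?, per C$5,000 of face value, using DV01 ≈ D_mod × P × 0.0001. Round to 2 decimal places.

C$2.87

Periodic yield y = 0.0985.
  t   CF        PV=CF/(1+0.0985)^t    t·PV
  1       587.50       534.8202       534.8202
  2       587.50       486.8641       973.7282
  3       587.50       443.2081     1,329.6243
  4       587.50       403.4666     1,613.8665
  5       587.50       367.2887     1,836.4435
  6       587.50       334.3548     2,006.1285
  7       587.50       304.3739     2,130.6175
  8     5,587.50     2,635.2210    21,081.7682
  Σ                  5,509.5974    31,506.9969
P = 5,509.5974; D_Mac = 5.71857 yrs; D_mod = 5.20580 yrs.
DV01 ≈ 5.20580 × 5,509.5974 × 0.0001 = 2.868184.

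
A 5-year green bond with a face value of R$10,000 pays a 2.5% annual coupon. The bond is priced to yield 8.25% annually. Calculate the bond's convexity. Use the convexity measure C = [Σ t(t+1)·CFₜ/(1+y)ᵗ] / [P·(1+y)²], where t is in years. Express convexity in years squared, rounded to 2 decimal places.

23.73

With y = 0.0825:
  t   CF        PV=CF/(1+0.0825)^t    t·PV        t(t+1)·PV
  1       250.00       230.9469       230.9469         461.8938
  2       250.00       213.3458       426.6917       1,280.0751
  3       250.00       197.0862       591.2587       2,365.0348
  4       250.00       182.0658       728.2632       3,641.3161
  5    10,250.00     6,895.7950    34,478.9748     206,873.8491
  Σ                  7,719.2397    36,456.1354     214,622.1689
P = 7,719.2397.
Convexity = Σ t(t+1)·PV / [P·(1+y)²] = 214,622.1689 / (7,719.2397 × 1.171806) = 23.72708.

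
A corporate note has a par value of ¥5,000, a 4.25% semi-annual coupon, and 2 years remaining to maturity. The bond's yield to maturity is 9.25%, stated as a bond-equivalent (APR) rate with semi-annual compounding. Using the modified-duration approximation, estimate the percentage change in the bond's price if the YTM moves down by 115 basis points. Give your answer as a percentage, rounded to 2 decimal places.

+2.13%

Periodic yield y = 0.04625. Modified duration first:
  t   CF        PV=CF/(1+0.04625)^t    t·PV
  1       106.25       101.5532       101.5532
  2       106.25        97.0640       194.1279
  3       106.25        92.7732       278.3196
  4     5,106.25     4,261.4774    17,045.9096
  Σ                  4,552.8677    17,619.9103
P = 4,552.8677; D_Mac = 3.87007 half-year periods = 1.93503 yrs; D_mod = 1.93503/(1+0.04625) = 1.84950 yrs.
ΔP/P ≈ -D_mod · Δy = -1.84950 × (-0.0115) = +0.021269 = +2.1269%.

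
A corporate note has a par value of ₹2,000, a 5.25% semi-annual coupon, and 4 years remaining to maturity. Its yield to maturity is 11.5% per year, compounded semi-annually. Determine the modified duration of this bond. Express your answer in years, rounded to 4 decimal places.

Periodic yield y = 0.0575. First find Macaulay duration:
  t   CF        PV=CF/(1+0.0575)^t    t·PV
  1        52.50        49.6454        49.6454
  2        52.50        46.9460        93.8920
  3        52.50        44.3934       133.1801
  4        52.50        41.9796       167.9182
  5        52.50        39.6970       198.4849
  6        52.50        37.5385       225.2311
  7        52.50        35.4974       248.4819
  8     2,052.50     1,312.3212    10,498.5699
  Σ                  1,608.0184    11,615.4034
P = 1,608.0184; Macaulay duration = 11,615.4034 / 1,608.0184 = 7.22343 half-year periods = 3.61171 years.
Modified duration = D_Mac / (1 + y) = 3.61171 / 1.0575 = 3.41533 years.

3.4153 years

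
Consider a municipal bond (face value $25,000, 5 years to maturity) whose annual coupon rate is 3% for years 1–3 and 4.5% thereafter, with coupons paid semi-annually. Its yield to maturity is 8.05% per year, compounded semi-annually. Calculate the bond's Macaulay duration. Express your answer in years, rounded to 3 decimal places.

Periodic yield y = 0.04025. Discount each cash flow and weight by its period:
  t   CF        PV=CF/(1+0.04025)^t    t·PV
  1       375.00       360.4903       360.4903
  2       375.00       346.5420       693.0839
  3       375.00       333.1333       999.4000
  4       375.00       320.2435     1,280.9741
  5       375.00       307.8525     1,539.2624
  6       375.00       295.9409     1,775.6451
  7       562.50       426.7352     2,987.1463
  8       562.50       410.2237     3,281.7895
  9       562.50       394.3511     3,549.1595
  10   25,562.50    17,227.6516   172,276.5162
  Σ                 20,423.1640   188,743.4672
Price P = Σ PV = 20,423.1640.
Macaulay duration = Σ(t·PV) / P = 188,743.4672 / 20,423.1640 = 9.24164 half-year periods.
In years: 9.24164 / 2 = 4.62082 years.

4.621 years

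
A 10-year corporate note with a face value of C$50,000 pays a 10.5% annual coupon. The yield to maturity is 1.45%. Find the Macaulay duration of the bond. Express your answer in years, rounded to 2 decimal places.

7.56 years

Periodic yield y = 0.0145. Discount each cash flow and weight by its year:
  t   CF        PV=CF/(1+0.0145)^t    t·PV
  1     5,250.00     5,174.9630     5,174.9630
  2     5,250.00     5,100.9986    10,201.9971
  3     5,250.00     5,028.0912    15,084.2737
  4     5,250.00     4,956.2260    19,824.9038
  5     5,250.00     4,885.3878    24,426.9392
  6     5,250.00     4,815.5622    28,893.3731
  7     5,250.00     4,746.7345    33,227.1417
  8     5,250.00     4,678.8906    37,431.1249
  9     5,250.00     4,612.0164    41,508.1474
  10   55,250.00    47,842.2690   478,422.6901
  Σ                 91,841.1393   694,195.5541
Price P = Σ PV = 91,841.1393.
Macaulay duration = Σ(t·PV) / P = 694,195.5541 / 91,841.1393 = 7.55866 years.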